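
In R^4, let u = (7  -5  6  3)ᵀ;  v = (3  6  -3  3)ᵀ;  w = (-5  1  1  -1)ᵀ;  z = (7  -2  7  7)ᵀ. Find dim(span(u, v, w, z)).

4

Row-reduce the 4×4 matrix with these as rows.
Reduction leaves 4 leading entries, giving rank 4.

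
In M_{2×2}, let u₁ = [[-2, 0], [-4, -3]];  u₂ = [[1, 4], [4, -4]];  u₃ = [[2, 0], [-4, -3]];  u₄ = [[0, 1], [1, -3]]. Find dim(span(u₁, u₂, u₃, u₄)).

dim = 4

Represent each element by its coordinate vector in ℝ⁴.
Apply Gaussian elimination to the matrix whose rows are u₁, u₂, u₃, u₄.
There are 4 pivot columns, so rank = 4.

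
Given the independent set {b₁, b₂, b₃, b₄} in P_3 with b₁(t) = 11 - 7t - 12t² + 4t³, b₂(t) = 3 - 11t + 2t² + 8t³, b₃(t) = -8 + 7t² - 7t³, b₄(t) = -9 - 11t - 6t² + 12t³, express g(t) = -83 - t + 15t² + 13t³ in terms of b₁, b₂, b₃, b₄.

g = -3b₁ - 2b₂ + b₃ + 4b₄

Work in coordinates with respect to the standard basis {1, t, …, t³}.
Since b₁, b₂, b₃, b₄ are independent, the coefficients expressing g are uniquely determined by a linear system.
The system has the unique solution (c₁, …, c₄) = (-3, -2, 1, 4).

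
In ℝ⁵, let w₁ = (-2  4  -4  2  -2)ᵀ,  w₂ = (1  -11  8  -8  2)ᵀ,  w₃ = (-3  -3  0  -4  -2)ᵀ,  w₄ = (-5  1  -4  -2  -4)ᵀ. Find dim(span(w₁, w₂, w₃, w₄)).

dim = 2

Apply Gaussian elimination to the matrix whose rows are w₁, w₂, w₃, w₄.
The echelon form has 2 nonzero rows, so the rank is 2.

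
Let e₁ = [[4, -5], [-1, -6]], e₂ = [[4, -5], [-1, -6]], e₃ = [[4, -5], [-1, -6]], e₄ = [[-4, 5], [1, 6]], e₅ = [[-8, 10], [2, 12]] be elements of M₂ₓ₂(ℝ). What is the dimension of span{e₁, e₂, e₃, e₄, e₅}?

1

Use coordinates relative to {E₁₁, E₁₂, E₂₁, E₂₂}.
Apply Gaussian elimination to the matrix whose rows are e₁, e₂, e₃, e₄, e₅.
There is 1 pivot column, so rank = 1.
(With 5 elements in a 4-dimensional space the rank is at most 4.)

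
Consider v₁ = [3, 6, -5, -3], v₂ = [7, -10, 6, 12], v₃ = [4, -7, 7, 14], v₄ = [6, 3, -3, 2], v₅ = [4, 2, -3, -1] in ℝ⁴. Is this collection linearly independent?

linearly dependent

There are 5 vectors in a 4-dimensional space, so they cannot be linearly independent.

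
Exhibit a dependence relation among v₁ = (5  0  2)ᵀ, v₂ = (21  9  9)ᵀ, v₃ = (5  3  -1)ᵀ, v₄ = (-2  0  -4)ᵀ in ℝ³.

v₂ - 3v₃ + 3v₄ = 0

Solve the homogeneous system with v₁, v₂, v₃, v₄ as columns by row-reducing the coefficient matrix.
One solution (up to scaling) is (0, 1, -3, 3).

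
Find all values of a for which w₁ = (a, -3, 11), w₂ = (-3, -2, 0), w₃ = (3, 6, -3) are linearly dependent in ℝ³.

a = 35/2

The set is linearly dependent precisely when det[w₁; w₂; w₃] = 0.
Expanding, det = 6*a - 105.
Solving 6*a - 105 = 0 yields a = 35/2.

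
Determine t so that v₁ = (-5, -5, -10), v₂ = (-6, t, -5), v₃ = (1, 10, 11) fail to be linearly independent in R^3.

The set is linearly dependent precisely when det[v₁; v₂; v₃] = 0.
Expanding, det = 45 - 45*t.
This vanishes exactly when t = 1.

t = 1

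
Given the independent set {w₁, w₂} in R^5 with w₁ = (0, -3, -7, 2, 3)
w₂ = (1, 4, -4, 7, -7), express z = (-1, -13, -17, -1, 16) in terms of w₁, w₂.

Set up the augmented matrix [w₁ | w₂ | z] and row-reduce.
Back-substitution yields (a₁, a₂) = (3, -1).

z = 3w₁ - w₂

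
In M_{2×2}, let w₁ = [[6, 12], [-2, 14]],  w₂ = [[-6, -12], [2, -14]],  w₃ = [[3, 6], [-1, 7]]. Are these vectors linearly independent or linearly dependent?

Take coordinates with respect to the standard basis {E₁₁, E₁₂, E₂₁, E₂₂}.
One vector is a scalar multiple of another, so the set is dependent.

linearly dependent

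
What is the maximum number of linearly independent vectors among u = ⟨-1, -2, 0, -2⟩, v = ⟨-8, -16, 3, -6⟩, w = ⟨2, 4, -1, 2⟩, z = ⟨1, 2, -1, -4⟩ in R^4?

Row-reduce the 4×4 matrix with these as rows.
Exactly 3 pivots survive; hence the rank is 3.

3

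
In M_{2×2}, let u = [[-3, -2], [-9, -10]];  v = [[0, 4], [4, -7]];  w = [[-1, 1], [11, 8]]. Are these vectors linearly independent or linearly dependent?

linearly independent

Write each element as a coordinate vector in ℝ⁴ using {E₁₁, E₁₂, E₂₁, E₂₂}.
Row-reduce the matrix whose columns are u, v, w.
The reduction yields 3 nonzero rows, so the rank is 3.
Since rank = 3 (the number of vectors), the set is linearly independent.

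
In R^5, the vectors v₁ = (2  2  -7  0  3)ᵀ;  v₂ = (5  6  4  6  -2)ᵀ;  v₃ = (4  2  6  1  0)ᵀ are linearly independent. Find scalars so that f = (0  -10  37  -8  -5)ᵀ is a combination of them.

Set up the augmented matrix [v₁ | v₂ | v₃ | f] and row-reduce.
The system has the unique solution (c₁, c₂, c₃) = (-3, -2, 4).

f = -3v₁ - 2v₂ + 4v₃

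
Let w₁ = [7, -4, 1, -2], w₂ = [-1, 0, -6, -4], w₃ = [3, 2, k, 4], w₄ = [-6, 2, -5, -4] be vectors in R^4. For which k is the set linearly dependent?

The vectors are dependent exactly when the determinant of the matrix with rows w₁, w₂, w₃, w₄ vanishes.
Expanding, det = -20*k - 196.
Solving -20*k - 196 = 0 yields k = -49/5.

k = -49/5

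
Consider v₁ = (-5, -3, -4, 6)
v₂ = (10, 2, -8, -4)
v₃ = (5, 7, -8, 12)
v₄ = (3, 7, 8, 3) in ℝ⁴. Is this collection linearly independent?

linearly independent

Form the 4×4 matrix with these as columns; its determinant is -1616.
A nonzero determinant means the columns are linearly independent.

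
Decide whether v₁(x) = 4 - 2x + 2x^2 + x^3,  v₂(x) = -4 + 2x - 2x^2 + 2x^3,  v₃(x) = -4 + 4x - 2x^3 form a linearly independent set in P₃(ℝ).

linearly independent

Take coordinates with respect to the standard basis {1, x, …, x^3}.
Row-reduce the matrix whose columns are v₁, v₂, v₃.
The reduction yields 3 nonzero rows, so the rank is 3.
Since rank = 3 (the number of vectors), the set is linearly independent.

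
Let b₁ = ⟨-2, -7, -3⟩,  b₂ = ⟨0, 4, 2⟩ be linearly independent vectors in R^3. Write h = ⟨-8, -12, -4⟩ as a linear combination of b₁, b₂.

Since b₁, b₂ are independent, the coefficients expressing h are uniquely determined by a linear system.
Row-reducing the augmented matrix gives the unique coefficients (a₁, a₂) = (4, 4).

h = 4b₁ + 4b₂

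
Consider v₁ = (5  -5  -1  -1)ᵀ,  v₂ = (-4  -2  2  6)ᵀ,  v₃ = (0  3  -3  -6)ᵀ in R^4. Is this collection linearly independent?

Row-reduce the matrix whose columns are v₁, v₂, v₃.
The reduction yields 3 nonzero rows, so the rank is 3.
Since rank = 3 (the number of vectors), the set is linearly independent.

linearly independent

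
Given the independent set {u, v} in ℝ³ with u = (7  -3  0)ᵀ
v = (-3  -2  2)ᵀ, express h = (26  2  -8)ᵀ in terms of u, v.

h = 2u - 4v

Since u, v are independent, the coefficients expressing h are uniquely determined by a linear system.
Back-substitution yields (a₁, a₂) = (2, -4).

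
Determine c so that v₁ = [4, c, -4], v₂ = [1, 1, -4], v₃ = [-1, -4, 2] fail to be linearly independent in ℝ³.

The vectors are dependent exactly when the determinant of the matrix with rows v₁, v₂, v₃ vanishes.
The determinant works out to 2*c - 44.
Solving 2*c - 44 = 0 yields c = 22.

c = 22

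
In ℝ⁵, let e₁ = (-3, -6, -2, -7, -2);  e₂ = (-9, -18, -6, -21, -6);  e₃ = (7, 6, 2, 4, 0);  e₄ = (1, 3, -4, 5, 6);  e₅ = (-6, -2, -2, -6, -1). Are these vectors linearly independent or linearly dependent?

linearly dependent

One vector is a scalar multiple of another, so the set is dependent.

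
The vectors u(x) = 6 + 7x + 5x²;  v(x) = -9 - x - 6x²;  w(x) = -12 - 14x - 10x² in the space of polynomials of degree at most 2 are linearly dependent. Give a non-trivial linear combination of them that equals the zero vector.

Pass to coordinate vectors relative to the basis {1, x, x²}.
Solve the homogeneous system with u, v, w as columns by row-reducing the coefficient matrix.
The free variable yields coefficients (2, 0, 1) (any nonzero multiple also works).

2u + w = 0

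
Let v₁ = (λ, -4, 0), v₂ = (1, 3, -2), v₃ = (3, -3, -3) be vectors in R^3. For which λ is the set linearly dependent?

The vectors are dependent exactly when the determinant of the matrix with rows v₁, v₂, v₃ vanishes.
Expanding, det = 12 - 15*λ.
Solving 12 - 15*λ = 0 yields λ = 4/5.

λ = 4/5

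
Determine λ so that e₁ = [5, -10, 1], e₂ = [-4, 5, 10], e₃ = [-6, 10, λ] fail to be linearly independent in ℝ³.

The set is linearly dependent precisely when det[e₁; e₂; e₃] = 0.
Cofactor expansion gives det = 90 - 15*λ.
This vanishes exactly when λ = 6.

λ = 6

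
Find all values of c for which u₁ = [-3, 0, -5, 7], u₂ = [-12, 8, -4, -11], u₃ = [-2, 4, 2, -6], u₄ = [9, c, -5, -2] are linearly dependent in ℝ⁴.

The set is linearly dependent precisely when det[u₁; u₂; u₃; u₄] = 0.
The determinant works out to -112*c - 3024.
Setting this to zero gives c = -27.

c = -27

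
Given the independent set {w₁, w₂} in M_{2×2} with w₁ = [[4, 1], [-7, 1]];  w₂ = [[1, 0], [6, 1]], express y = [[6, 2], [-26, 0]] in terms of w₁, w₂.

Work in coordinates with respect to the standard basis {E₁₁, E₁₂, E₂₁, E₂₂}.
Set up the augmented matrix [w₁ | w₂ | y] and row-reduce.
Row-reducing the augmented matrix gives the unique coefficients (c₁, c₂) = (2, -2).

y = 2w₁ - 2w₂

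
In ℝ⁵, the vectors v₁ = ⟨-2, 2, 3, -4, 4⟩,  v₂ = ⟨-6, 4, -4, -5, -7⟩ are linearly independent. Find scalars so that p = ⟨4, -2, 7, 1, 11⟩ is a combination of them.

Write p = a₁v₁ + a₂v₂ and equate components.
The system has the unique solution (a₁, a₂) = (1, -1).

p = v₁ - v₂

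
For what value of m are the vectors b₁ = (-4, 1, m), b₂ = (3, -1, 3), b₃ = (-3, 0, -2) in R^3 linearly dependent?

m = -11/3

The set is linearly dependent precisely when det[b₁; b₂; b₃] = 0.
Expanding, det = -3*m - 11.
This vanishes exactly when m = -11/3.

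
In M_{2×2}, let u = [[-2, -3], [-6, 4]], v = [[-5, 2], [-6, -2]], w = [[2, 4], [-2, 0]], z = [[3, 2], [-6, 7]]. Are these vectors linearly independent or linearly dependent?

Take coordinates with respect to the standard basis {E₁₁, E₁₂, E₂₁, E₂₂}.
The matrix [u|v|w|z] has determinant 410.
A nonzero determinant means the columns are linearly independent.

linearly independent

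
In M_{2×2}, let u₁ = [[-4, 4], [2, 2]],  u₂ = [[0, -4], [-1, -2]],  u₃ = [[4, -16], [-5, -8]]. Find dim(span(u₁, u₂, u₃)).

Use coordinates relative to {E₁₁, E₁₂, E₂₁, E₂₂}.
Row-reduce the 3×4 matrix with these as rows.
The echelon form has 2 nonzero rows, so the rank is 2.

dim = 2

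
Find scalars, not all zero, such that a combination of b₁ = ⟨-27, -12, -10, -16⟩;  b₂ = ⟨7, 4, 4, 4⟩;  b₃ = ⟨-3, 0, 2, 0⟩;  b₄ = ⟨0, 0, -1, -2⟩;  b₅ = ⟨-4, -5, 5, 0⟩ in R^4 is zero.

Solve the homogeneous system with b₁, b₂, b₃, b₄, b₅ as columns by row-reducing the coefficient matrix.
The free variable yields coefficients (1, 3, -2, -2, 0) (any nonzero multiple also works).

b₁ + 3b₂ - 2b₃ - 2b₄ = 0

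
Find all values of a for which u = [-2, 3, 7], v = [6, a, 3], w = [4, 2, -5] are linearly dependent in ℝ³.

The set is linearly dependent precisely when det[u; v; w] = 0.
Cofactor expansion gives det = 222 - 18*a.
Solving 222 - 18*a = 0 yields a = 37/3.

a = 37/3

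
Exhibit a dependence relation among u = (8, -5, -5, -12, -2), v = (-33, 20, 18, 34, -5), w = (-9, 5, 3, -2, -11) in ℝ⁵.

3u + v - w = 0

Set up α₁u + … + α₃w = 0 and solve the homogeneous system.
A generator of the null space is (3, 1, -1).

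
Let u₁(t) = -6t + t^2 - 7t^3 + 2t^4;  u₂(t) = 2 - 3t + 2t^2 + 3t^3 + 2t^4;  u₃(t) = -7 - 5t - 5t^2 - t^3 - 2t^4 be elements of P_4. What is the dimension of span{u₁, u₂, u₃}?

Use coordinates relative to {1, t, …, t^4}.
Put the 5×3 matrix [u₁|u₂|u₃] into echelon form.
Exactly 3 pivots survive; hence the rank is 3.

dim = 3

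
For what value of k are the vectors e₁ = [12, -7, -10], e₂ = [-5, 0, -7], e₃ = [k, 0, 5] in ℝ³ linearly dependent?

The vectors are dependent exactly when the determinant of the matrix with rows e₁, e₂, e₃ vanishes.
Expanding, det = 49*k - 175.
This vanishes exactly when k = 25/7.

k = 25/7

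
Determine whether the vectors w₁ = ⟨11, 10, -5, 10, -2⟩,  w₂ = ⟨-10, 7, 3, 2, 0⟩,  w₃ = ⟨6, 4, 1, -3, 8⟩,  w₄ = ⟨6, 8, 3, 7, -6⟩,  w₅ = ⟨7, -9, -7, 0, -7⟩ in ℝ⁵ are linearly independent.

linearly independent

Form the 5×5 matrix with these as columns; its determinant is -39538.
A nonzero determinant means the columns are linearly independent.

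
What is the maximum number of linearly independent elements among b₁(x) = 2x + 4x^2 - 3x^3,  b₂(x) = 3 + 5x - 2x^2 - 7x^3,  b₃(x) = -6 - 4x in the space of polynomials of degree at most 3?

Represent each element by its coordinate vector in ℝ⁴.
Apply Gaussian elimination to the matrix whose rows are b₁, b₂, b₃.
Reduction leaves 3 leading entries, giving rank 3.

3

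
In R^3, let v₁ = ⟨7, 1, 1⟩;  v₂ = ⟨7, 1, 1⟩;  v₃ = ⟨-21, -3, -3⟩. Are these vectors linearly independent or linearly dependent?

linearly dependent

The matrix [v₁|v₂|v₃] has determinant 0.
A zero determinant means the columns are linearly dependent.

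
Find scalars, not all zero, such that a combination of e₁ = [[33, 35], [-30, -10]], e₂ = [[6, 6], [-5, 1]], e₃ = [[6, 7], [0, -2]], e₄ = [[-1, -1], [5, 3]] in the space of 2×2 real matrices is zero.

e₁ - 3e₂ - 2e₃ + 3e₄ = 0

Pass to coordinate vectors relative to the basis {E₁₁, E₁₂, E₂₁, E₂₂}.
Set up α₁e₁ + … + α₄e₄ = 0 and solve the homogeneous system.
The free variable yields coefficients (1, -3, -2, 3) (any nonzero multiple also works).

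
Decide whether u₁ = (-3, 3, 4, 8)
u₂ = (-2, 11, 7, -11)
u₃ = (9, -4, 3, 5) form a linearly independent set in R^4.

linearly independent

Place the vectors as rows of a 3×4 matrix and reduce to echelon form.
The reduction yields 3 nonzero rows, so the rank is 3.
Since rank = 3 (the number of vectors), the set is linearly independent.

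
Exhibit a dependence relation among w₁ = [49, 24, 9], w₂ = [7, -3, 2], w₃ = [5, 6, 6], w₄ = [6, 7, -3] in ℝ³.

w₁ - 3w₂ - 2w₃ - 3w₄ = 0

Set up α₁w₁ + … + α₄w₄ = 0 and solve the homogeneous system.
The free variable yields coefficients (1, -3, -2, -3) (any nonzero multiple also works).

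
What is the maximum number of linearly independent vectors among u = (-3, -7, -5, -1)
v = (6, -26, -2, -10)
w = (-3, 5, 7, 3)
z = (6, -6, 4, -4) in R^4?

Row-reduce the 4×4 matrix with these as rows.
Reduction leaves 3 leading entries, giving rank 3.

3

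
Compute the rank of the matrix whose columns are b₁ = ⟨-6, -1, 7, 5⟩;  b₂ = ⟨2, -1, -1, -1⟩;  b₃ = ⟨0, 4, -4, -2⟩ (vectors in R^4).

Put the 4×3 matrix [b₁|b₂|b₃] into echelon form.
Reduction leaves 2 leading entries, giving rank 2.

rank 2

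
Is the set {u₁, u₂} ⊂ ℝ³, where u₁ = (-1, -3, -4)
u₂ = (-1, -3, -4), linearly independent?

linearly dependent

Row-reduce the matrix whose columns are u₁, u₂.
The reduction yields 1 nonzero row, so the rank is 1.
Since rank 1 < 2, the set is linearly dependent.
Indeed u₁ - u₂ = 0.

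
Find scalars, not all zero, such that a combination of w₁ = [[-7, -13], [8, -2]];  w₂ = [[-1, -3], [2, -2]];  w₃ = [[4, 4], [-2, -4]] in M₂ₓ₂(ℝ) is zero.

w₁ - 3w₂ + w₃ = 0

Pass to coordinate vectors relative to the basis {E₁₁, E₁₂, E₂₁, E₂₂}.
Row-reduce the matrix with w₁, w₂, w₃ as columns; the null space gives the coefficients.
A generator of the null space is (1, -3, 1).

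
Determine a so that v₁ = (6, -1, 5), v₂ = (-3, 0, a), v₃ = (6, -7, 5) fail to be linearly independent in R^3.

a = -5/2

The vectors are dependent exactly when the determinant of the matrix with rows v₁, v₂, v₃ vanishes.
Expanding, det = 36*a + 90.
Setting this to zero gives a = -5/2.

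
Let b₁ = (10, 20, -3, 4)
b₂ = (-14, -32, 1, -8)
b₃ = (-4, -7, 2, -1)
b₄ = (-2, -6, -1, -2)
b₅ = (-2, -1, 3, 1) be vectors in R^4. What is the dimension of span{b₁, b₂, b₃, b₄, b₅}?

Apply Gaussian elimination to the matrix whose rows are b₁, b₂, b₃, b₄, b₅.
Exactly 2 pivots survive; hence the rank is 2.
(With 5 elements in a 4-dimensional space the rank is at most 4.)

2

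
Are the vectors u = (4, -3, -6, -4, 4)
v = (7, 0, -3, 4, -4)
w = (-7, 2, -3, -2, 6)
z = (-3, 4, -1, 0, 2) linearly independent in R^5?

Place the vectors as rows of a 4×5 matrix and reduce to echelon form.
The reduction yields 4 nonzero rows, so the rank is 4.
Since rank = 4 (the number of vectors), the set is linearly independent.

linearly independent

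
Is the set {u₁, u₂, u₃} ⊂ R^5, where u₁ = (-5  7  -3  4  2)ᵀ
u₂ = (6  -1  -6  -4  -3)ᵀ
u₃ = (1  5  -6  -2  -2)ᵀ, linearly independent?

linearly independent

Place the vectors as rows of a 3×5 matrix and reduce to echelon form.
The reduction yields 3 nonzero rows, so the rank is 3.
Since rank = 3 (the number of vectors), the set is linearly independent.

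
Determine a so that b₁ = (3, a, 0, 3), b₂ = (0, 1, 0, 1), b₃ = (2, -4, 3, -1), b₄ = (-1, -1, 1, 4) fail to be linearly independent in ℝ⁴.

a = 51/5

Dependence holds iff the 4×4 matrix [b₁ b₂ b₃ b₄] is singular.
Cofactor expansion gives det = 51 - 5*a.
Setting this to zero gives a = 51/5.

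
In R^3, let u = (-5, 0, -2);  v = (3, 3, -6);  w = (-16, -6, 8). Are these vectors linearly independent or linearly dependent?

The matrix [u|v|w] has determinant 0.
A zero determinant means the columns are linearly dependent.
Indeed 2u - 2v - w = 0.

linearly dependent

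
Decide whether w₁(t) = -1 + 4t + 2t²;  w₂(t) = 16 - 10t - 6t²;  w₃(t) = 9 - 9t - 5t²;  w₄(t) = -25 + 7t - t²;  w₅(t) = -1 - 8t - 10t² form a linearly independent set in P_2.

linearly dependent

Write each element as a coordinate vector in ℝ³ using {1, t, t²}.
There are 5 vectors in a 3-dimensional space, so they cannot be linearly independent.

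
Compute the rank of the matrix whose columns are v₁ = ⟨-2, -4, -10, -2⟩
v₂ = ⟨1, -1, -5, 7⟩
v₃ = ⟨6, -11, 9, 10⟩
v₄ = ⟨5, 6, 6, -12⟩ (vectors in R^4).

rank 4

Row-reduce the 4×4 matrix with these as rows.
Exactly 4 pivots survive; hence the rank is 4.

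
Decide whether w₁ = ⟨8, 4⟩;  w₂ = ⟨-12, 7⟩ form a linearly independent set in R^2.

The matrix [w₁|w₂] has determinant 104.
A nonzero determinant means the columns are linearly independent.

linearly independent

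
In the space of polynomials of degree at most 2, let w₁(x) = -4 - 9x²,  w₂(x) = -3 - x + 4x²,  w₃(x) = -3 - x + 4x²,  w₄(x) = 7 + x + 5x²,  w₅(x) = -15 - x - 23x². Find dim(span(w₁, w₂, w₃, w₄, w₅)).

2

Use coordinates relative to {1, x, x²}.
Form the matrix with w₁, w₂, w₃, w₄, w₅ as columns and reduce.
There are 2 pivot columns, so rank = 2.
(With 5 elements in a 3-dimensional space the rank is at most 3.)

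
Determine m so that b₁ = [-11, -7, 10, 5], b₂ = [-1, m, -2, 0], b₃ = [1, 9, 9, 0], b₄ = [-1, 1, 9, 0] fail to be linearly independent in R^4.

Place the vectors as rows of a 4×4 matrix; dependence ⇔ determinant zero.
Expanding, det = 90*m + 460.
This vanishes exactly when m = -46/9.

m = -46/9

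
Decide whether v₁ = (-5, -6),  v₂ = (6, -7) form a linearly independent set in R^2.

Place the vectors as rows of a 2×2 matrix and reduce to echelon form.
The reduction yields 2 nonzero rows, so the rank is 2.
Since rank = 2 (the number of vectors), the set is linearly independent.

linearly independent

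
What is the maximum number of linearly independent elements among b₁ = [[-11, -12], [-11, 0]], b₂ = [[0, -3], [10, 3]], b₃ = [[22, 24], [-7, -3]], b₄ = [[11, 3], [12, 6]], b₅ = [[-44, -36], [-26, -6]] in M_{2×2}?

3

Represent each element by its coordinate vector in ℝ⁴.
Apply Gaussian elimination to the matrix whose rows are b₁, b₂, b₃, b₄, b₅.
The echelon form has 3 nonzero rows, so the rank is 3.
(With 5 elements in a 4-dimensional space the rank is at most 4.)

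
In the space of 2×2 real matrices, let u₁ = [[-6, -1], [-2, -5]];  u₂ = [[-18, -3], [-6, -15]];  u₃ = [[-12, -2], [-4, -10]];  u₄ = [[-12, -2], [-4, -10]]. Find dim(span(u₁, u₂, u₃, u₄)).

Use coordinates relative to {E₁₁, E₁₂, E₂₁, E₂₂}.
Form the matrix with u₁, u₂, u₃, u₄ as columns and reduce.
There is 1 pivot column, so rank = 1.

dim = 1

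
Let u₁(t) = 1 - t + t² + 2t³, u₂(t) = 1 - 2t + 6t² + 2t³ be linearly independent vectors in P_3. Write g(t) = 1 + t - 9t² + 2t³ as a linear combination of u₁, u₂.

Work in coordinates with respect to the standard basis {1, t, …, t³}.
Set up the augmented matrix [u₁ | u₂ | g] and row-reduce.
The system has the unique solution (c₁, c₂) = (3, -2).

g = 3u₁ - 2u₂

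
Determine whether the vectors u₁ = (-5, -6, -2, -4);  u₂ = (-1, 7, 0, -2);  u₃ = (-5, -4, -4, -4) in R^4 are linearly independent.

linearly independent

Row-reduce the matrix whose columns are u₁, u₂, u₃.
The reduction yields 3 nonzero rows, so the rank is 3.
Since rank = 3 (the number of vectors), the set is linearly independent.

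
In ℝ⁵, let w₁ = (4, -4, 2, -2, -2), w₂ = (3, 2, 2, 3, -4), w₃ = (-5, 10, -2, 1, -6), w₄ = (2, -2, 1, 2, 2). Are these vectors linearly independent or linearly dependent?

Place the vectors as rows of a 4×5 matrix and reduce to echelon form.
The reduction yields 3 nonzero rows, so the rank is 3.
Since rank 3 < 4, the set is linearly dependent.
Indeed w₁ - w₂ + w₃ + 2w₄ = 0.

linearly dependent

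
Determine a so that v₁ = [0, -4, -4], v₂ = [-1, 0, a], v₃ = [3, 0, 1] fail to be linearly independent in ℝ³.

a = -1/3

The set is linearly dependent precisely when det[v₁; v₂; v₃] = 0.
Cofactor expansion gives det = -12*a - 4.
This vanishes exactly when a = -1/3.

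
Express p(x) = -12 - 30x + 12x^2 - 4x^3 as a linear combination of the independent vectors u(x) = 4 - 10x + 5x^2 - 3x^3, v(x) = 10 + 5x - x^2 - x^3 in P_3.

Identify each element with its coordinate vector in ℝ⁴ via {1, x, …, x^3}.
Solve the system with u, v as columns and p as the right-hand side.
The system has the unique solution (a₁, a₂) = (2, -2).

p = 2u - 2v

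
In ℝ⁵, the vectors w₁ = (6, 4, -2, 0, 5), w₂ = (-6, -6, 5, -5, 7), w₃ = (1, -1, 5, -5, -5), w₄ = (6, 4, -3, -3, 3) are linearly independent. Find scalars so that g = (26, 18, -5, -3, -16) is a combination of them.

g = w₁ - 2w₂ + 2w₃ + w₄

Since w₁, w₂, w₃, w₄ are independent, the coefficients expressing g are uniquely determined by a linear system.
Back-substitution yields (a₁, …, a₄) = (1, -2, 2, 1).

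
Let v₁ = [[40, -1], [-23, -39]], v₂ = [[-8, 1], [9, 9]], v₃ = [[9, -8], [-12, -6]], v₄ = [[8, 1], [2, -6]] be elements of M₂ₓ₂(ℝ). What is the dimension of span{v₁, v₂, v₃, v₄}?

dim = 3

Use coordinates relative to {E₁₁, E₁₂, E₂₁, E₂₂}.
Form the matrix with v₁, v₂, v₃, v₄ as columns and reduce.
There are 3 pivot columns, so rank = 3.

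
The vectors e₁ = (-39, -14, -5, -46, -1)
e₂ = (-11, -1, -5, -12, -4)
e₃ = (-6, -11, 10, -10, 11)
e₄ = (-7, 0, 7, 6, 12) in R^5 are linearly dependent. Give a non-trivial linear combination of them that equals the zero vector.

e₁ - 3e₂ - e₃ = 0

Row-reduce the matrix with e₁, e₂, e₃, e₄ as columns; the null space gives the coefficients.
One solution (up to scaling) is (1, -3, -1, 0).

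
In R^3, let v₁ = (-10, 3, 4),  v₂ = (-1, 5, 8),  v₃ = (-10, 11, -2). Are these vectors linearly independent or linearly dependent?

linearly independent

Place the vectors as rows of a 3×3 matrix and reduce to echelon form.
The reduction yields 3 nonzero rows, so the rank is 3.
Since rank = 3 (the number of vectors), the set is linearly independent.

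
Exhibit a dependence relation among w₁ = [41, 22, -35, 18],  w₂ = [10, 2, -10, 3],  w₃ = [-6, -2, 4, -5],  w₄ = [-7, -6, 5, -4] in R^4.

Row-reduce the matrix with w₁, w₂, w₃, w₄ as columns; the null space gives the coefficients.
A generator of the null space is (1, -2, 0, 3).

w₁ - 2w₂ + 3w₄ = 0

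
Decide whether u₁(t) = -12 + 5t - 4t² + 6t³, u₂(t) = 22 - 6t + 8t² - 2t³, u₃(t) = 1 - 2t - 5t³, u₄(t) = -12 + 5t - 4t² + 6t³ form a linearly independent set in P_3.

linearly dependent

Take coordinates with respect to the standard basis {1, t, …, t³}.
Two of the vectors are equal, giving an immediate dependence.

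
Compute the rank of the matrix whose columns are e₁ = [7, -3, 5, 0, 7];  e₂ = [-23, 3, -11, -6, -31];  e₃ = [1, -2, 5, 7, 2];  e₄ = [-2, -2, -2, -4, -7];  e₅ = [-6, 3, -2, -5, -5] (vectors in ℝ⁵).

Row-reduce the 5×5 matrix with these as rows.
There are 4 pivot columns, so rank = 4.

rank 4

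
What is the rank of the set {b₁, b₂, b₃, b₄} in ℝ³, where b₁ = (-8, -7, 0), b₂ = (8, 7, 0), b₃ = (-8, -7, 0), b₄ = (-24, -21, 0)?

rank 1

Row-reduce the 4×3 matrix with these as rows.
The echelon form has 1 nonzero row, so the rank is 1.
(With 4 elements in a 3-dimensional space the rank is at most 3.)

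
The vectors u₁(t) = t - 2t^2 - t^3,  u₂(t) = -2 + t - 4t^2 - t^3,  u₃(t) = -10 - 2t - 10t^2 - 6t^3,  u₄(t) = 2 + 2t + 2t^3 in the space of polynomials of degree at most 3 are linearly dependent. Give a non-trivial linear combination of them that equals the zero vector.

u₁ - 3u₂ + u₃ + 2u₄ = 0

Pass to coordinate vectors relative to the basis {1, t, …, t^3}.
Solve the homogeneous system with u₁, u₂, u₃, u₄ as columns by row-reducing the coefficient matrix.
A generator of the null space is (1, -3, 1, 2).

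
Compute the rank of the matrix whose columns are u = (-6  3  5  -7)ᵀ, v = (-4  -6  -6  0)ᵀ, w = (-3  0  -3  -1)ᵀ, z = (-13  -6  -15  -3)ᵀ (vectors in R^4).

rank 3

Apply Gaussian elimination to the matrix whose rows are u, v, w, z.
There are 3 pivot columns, so rank = 3.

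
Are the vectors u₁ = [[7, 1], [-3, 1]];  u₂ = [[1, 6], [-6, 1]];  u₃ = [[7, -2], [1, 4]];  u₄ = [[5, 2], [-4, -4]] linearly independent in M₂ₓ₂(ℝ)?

Take coordinates with respect to the standard basis {E₁₁, E₁₂, E₂₁, E₂₂}.
Place the vectors as rows of a 4×4 matrix and reduce to echelon form.
The reduction yields 4 nonzero rows, so the rank is 4.
Since rank = 4 (the number of vectors), the set is linearly independent.

linearly independent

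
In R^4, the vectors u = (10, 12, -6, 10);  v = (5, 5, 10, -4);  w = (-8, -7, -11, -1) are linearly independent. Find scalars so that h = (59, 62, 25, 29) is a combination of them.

Set up the augmented matrix [u | v | w | h] and row-reduce.
Back-substitution yields (α₁, α₂, α₃) = (3, 1, -3).

h = 3u + v - 3w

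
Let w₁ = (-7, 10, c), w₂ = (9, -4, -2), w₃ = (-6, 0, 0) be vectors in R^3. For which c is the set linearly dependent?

Place the vectors as rows of a 3×3 matrix; dependence ⇔ determinant zero.
The determinant works out to 120 - 24*c.
This vanishes exactly when c = 5.

c = 5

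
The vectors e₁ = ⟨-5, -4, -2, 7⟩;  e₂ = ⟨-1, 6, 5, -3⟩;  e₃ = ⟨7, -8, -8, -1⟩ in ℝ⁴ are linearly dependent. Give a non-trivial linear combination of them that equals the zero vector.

Solve the homogeneous system with e₁, e₂, e₃ as columns by row-reducing the coefficient matrix.
A generator of the null space is (1, 2, 1).

e₁ + 2e₂ + e₃ = 0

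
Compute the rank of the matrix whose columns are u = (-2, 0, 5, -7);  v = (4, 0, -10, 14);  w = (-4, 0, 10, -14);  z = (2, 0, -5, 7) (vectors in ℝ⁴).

Apply Gaussian elimination to the matrix whose rows are u, v, w, z.
There is 1 pivot column, so rank = 1.

rank 1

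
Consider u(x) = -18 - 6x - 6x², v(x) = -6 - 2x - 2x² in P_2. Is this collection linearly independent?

Write each element as a coordinate vector in ℝ³ using {1, x, x²}.
One vector is a scalar multiple of another, so the set is dependent.

linearly dependent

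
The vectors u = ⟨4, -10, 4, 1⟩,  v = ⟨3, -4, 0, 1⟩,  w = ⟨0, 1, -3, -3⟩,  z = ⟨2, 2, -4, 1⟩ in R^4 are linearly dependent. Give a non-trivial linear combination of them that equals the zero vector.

u - 2v + z = 0

Write the vectors as columns of a matrix and find a nonzero vector in its null space.
The free variable yields coefficients (1, -2, 0, 1) (any nonzero multiple also works).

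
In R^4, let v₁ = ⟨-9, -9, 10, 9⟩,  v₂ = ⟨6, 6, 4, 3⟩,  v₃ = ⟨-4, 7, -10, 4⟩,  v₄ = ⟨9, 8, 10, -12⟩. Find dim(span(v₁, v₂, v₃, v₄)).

Put the 4×4 matrix [v₁|v₂|v₃|v₄] into echelon form.
Reduction leaves 4 leading entries, giving rank 4.

4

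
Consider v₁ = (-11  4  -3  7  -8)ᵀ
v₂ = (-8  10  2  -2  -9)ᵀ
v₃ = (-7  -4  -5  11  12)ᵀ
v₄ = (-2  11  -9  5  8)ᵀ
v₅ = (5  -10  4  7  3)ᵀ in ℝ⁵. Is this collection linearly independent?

linearly independent

Place the vectors as rows of a 5×5 matrix and reduce to echelon form.
The reduction yields 5 nonzero rows, so the rank is 5.
Since rank = 5 (the number of vectors), the set is linearly independent.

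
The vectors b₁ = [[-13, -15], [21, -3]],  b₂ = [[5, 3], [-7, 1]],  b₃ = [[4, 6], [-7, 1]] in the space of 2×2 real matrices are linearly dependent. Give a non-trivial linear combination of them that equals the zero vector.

b₁ + b₂ + 2b₃ = 0

Pass to coordinate vectors relative to the basis {E₁₁, E₁₂, E₂₁, E₂₂}.
Row-reduce the matrix with b₁, b₂, b₃ as columns; the null space gives the coefficients.
One solution (up to scaling) is (1, 1, 2).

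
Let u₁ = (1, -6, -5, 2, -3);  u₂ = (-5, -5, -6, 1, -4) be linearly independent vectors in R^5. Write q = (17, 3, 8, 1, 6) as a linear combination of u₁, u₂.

q = 2u₁ - 3u₂

Write q = α₁u₁ + α₂u₂ and equate components.
Row-reducing the augmented matrix gives the unique coefficients (α₁, α₂) = (2, -3).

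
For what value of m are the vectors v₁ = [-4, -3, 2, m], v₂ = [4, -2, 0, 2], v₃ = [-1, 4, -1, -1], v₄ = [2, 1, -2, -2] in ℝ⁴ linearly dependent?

m = -1/5

Place the vectors as rows of a 4×4 matrix; dependence ⇔ determinant zero.
Expanding, det = 20*m + 4.
This vanishes exactly when m = -1/5.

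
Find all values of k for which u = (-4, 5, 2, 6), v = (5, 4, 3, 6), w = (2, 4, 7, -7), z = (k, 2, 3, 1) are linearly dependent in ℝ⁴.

k = 6

The vectors are dependent exactly when the determinant of the matrix with rows u, v, w, z vanishes.
Cofactor expansion gives det = 115*k - 690.
This vanishes exactly when k = 6.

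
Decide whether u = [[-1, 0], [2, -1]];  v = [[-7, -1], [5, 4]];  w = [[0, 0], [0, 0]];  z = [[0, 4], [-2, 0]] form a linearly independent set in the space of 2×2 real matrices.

Write each element as a coordinate vector in ℝ⁴ using {E₁₁, E₁₂, E₂₁, E₂₂}.
One of the vectors is the zero vector, so the set is linearly dependent.

linearly dependent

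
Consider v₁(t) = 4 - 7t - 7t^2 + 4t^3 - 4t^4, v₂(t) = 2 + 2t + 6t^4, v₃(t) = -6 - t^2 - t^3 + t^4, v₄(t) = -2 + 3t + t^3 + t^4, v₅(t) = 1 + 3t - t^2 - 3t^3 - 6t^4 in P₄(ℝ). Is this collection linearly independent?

Write each element as a coordinate vector in ℝ⁵ using {1, t, …, t^4}.
The matrix [v₁|v₂|v₃|v₄|v₅] has determinant 5736.
A nonzero determinant means the columns are linearly independent.

linearly independent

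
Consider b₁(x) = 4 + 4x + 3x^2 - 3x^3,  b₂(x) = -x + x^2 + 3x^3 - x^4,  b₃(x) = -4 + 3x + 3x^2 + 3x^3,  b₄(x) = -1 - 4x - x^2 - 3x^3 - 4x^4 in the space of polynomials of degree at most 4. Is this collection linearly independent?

linearly independent

Take coordinates with respect to the standard basis {1, x, …, x^4}.
Place the vectors as rows of a 4×5 matrix and reduce to echelon form.
The reduction yields 4 nonzero rows, so the rank is 4.
Since rank = 4 (the number of vectors), the set is linearly independent.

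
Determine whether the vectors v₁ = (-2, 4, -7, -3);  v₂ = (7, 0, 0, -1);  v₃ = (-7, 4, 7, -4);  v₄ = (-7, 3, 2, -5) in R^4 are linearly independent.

Form the 4×4 matrix with these as columns; its determinant is 1038.
A nonzero determinant means the columns are linearly independent.

linearly independent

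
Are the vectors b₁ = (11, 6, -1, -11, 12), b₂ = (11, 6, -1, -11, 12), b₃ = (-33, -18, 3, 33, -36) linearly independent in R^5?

linearly dependent

Place the vectors as rows of a 3×5 matrix and reduce to echelon form.
The reduction yields 1 nonzero row, so the rank is 1.
Since rank 1 < 3, the set is linearly dependent.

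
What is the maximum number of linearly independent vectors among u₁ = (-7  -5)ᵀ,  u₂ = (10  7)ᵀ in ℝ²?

2

Put the 2×2 matrix [u₁|u₂] into echelon form.
Exactly 2 pivots survive; hence the rank is 2.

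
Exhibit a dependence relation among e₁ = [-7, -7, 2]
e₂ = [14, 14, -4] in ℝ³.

2e₁ + e₂ = 0

Row-reduce the matrix with e₁, e₂ as columns; the null space gives the coefficients.
A generator of the null space is (2, 1).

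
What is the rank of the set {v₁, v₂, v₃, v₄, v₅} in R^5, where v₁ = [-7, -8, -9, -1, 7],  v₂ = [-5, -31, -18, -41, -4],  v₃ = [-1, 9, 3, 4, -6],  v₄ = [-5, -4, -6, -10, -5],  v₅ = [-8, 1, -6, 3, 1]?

Row-reduce the 5×5 matrix with these as rows.
The echelon form has 3 nonzero rows, so the rank is 3.

3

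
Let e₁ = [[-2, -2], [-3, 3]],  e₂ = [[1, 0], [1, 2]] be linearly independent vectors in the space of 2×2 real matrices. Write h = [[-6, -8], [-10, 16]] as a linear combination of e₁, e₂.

h = 4e₁ + 2e₂

Identify each element with its coordinate vector in ℝ⁴ via {E₁₁, E₁₂, E₂₁, E₂₂}.
Since e₁, e₂ are independent, the coefficients expressing h are uniquely determined by a linear system.
The system has the unique solution (c₁, c₂) = (4, 2).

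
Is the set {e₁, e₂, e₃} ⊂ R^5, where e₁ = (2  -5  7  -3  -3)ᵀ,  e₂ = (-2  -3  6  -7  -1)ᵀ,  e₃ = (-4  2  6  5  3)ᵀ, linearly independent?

Row-reduce the matrix whose columns are e₁, e₂, e₃.
The reduction yields 3 nonzero rows, so the rank is 3.
Since rank = 3 (the number of vectors), the set is linearly independent.

linearly independent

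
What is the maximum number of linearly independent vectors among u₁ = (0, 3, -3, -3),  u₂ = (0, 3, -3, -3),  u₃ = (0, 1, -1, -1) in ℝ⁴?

Row-reduce the 3×4 matrix with these as rows.
Reduction leaves 1 leading entry, giving rank 1.

1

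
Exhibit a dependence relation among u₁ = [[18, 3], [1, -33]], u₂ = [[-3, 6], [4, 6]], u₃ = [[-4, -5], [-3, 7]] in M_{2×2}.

Write each element as a vector in ℝ⁴ using {E₁₁, E₁₂, E₂₁, E₂₂}.
Write the vectors as columns of a matrix and find a nonzero vector in its null space.
One solution (up to scaling) is (1, 2, 3).

u₁ + 2u₂ + 3u₃ = 0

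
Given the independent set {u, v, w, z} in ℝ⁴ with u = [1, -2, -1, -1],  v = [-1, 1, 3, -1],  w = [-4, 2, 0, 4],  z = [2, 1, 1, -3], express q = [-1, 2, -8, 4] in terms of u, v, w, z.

Set up the augmented matrix [u | v | w | z | q] and row-reduce.
The system has the unique solution (α₁, …, α₄) = (2, -3, 3, 3).

q = 2u - 3v + 3w + 3z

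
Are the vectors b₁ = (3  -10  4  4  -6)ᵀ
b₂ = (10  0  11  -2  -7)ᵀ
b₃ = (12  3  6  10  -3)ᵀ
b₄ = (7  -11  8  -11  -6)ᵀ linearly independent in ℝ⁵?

linearly independent

Place the vectors as rows of a 4×5 matrix and reduce to echelon form.
The reduction yields 4 nonzero rows, so the rank is 4.
Since rank = 4 (the number of vectors), the set is linearly independent.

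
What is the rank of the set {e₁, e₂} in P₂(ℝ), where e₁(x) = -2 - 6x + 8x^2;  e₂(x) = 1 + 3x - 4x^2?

Use coordinates relative to {1, x, x^2}.
Put the 3×2 matrix [e₁|e₂] into echelon form.
Reduction leaves 1 leading entry, giving rank 1.

rank 1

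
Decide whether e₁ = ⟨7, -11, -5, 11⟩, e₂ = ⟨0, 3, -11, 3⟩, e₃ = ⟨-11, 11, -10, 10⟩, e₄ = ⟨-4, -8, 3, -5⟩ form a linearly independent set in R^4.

Form the 4×4 matrix with these as columns; its determinant is 23452.
A nonzero determinant means the columns are linearly independent.

linearly independent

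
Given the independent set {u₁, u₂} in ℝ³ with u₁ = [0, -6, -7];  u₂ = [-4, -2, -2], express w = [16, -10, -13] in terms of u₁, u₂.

w = 3u₁ - 4u₂

Set up the augmented matrix [u₁ | u₂ | w] and row-reduce.
Back-substitution yields (a₁, a₂) = (3, -4).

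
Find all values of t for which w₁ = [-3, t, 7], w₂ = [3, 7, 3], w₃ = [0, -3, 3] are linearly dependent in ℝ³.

t = -17

The vectors are dependent exactly when the determinant of the matrix with rows w₁, w₂, w₃ vanishes.
Cofactor expansion gives det = -9*t - 153.
Setting this to zero gives t = -17.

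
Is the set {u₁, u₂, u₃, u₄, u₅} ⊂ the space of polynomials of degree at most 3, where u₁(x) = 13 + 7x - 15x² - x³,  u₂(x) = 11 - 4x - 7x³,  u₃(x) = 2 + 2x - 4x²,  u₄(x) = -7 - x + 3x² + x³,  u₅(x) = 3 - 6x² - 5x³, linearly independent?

linearly dependent

Write each element as a coordinate vector in ℝ⁴ using {1, x, …, x³}.
There are 5 vectors in a 4-dimensional space, so they cannot be linearly independent.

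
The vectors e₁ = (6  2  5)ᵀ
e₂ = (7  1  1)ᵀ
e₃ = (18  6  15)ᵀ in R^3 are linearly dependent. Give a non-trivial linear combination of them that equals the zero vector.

3e₁ - e₃ = 0

Set up α₁e₁ + … + α₃e₃ = 0 and solve the homogeneous system.
The free variable yields coefficients (3, 0, -1) (any nonzero multiple also works).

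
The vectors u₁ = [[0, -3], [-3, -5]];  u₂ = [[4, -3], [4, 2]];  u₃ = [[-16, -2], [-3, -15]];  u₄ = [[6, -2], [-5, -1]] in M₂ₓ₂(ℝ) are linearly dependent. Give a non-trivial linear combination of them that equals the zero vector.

Pass to coordinate vectors relative to the basis {E₁₁, E₁₂, E₂₁, E₂₂}.
Row-reduce the matrix with u₁, u₂, u₃, u₄ as columns; the null space gives the coefficients.
The free variable yields coefficients (3, -1, -1, -2) (any nonzero multiple also works).

3u₁ - u₂ - u₃ - 2u₄ = 0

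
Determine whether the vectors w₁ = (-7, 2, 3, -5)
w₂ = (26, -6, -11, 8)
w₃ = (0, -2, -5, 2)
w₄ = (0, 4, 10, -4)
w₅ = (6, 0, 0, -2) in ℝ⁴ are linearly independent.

There are 5 vectors in a 4-dimensional space, so they cannot be linearly independent.

linearly dependent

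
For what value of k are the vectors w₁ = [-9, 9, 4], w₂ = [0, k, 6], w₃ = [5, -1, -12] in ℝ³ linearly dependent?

k = -27/11

Place the vectors as rows of a 3×3 matrix; dependence ⇔ determinant zero.
Expanding, det = 88*k + 216.
Solving 88*k + 216 = 0 yields k = -27/11.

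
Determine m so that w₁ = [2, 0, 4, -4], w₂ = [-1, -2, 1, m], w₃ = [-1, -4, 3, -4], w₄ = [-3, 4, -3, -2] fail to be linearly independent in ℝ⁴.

m = -15/8

Place the vectors as rows of a 4×4 matrix; dependence ⇔ determinant zero.
Expanding, det = -64*m - 120.
Setting this to zero gives m = -15/8.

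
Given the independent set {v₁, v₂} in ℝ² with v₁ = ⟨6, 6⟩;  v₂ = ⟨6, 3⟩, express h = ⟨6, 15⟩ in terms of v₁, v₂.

Solve the system with v₁, v₂ as columns and h as the right-hand side.
Row-reducing the augmented matrix gives the unique coefficients (a₁, a₂) = (4, -3).

h = 4v₁ - 3v₂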